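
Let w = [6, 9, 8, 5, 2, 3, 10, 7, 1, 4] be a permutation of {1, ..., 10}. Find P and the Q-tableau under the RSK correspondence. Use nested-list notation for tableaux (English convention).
P = [[1, 3, 4], [2, 7, 10], [5, 8], [6], [9]], Q = [[1, 2, 7], [3, 6, 8], [4, 10], [5], [9]]

Insert each entry of the permutation into P by Schensted row insertion, recording in Q the position of each new cell.

Insert 6: appended to row 1. P = [[6]], Q = [[1]].
Insert 9: appended to row 1. P = [[6, 9]], Q = [[1, 2]].
Insert 8: 8 bumps 9 from row 1; 9 starts row 2. P = [[6, 8], [9]], Q = [[1, 2], [3]].
Insert 5: 5 bumps 6 from row 1; 6 bumps 9 from row 2; 9 starts row 3. P = [[5, 8], [6], [9]], Q = [[1, 2], [3], [4]].
Insert 2: 2 bumps 5 from row 1; 5 bumps 6 from row 2; 6 bumps 9 from row 3; 9 starts row 4. P = [[2, 8], [5], [6], [9]], Q = [[1, 2], [3], [4], [5]].
Insert 3: 3 bumps 8 from row 1; 8 appends to row 2. P = [[2, 3], [5, 8], [6], [9]], Q = [[1, 2], [3, 6], [4], [5]].
Insert 10: appended to row 1. P = [[2, 3, 10], [5, 8], [6], [9]], Q = [[1, 2, 7], [3, 6], [4], [5]].
Insert 7: 7 bumps 10 from row 1; 10 appends to row 2. P = [[2, 3, 7], [5, 8, 10], [6], [9]], Q = [[1, 2, 7], [3, 6, 8], [4], [5]].
Insert 1: 1 bumps 2 from row 1; 2 bumps 5 from row 2; 5 bumps 6 from row 3; 6 bumps 9 from row 4; 9 starts row 5. P = [[1, 3, 7], [2, 8, 10], [5], [6], [9]], Q = [[1, 2, 7], [3, 6, 8], [4], [5], [9]].
Insert 4: 4 bumps 7 from row 1; 7 bumps 8 from row 2; 8 appends to row 3. P = [[1, 3, 4], [2, 7, 10], [5, 8], [6], [9]], Q = [[1, 2, 7], [3, 6, 8], [4, 10], [5], [9]].

So P = [[1, 3, 4], [2, 7, 10], [5, 8], [6], [9]], Q = [[1, 2, 7], [3, 6, 8], [4, 10], [5], [9]].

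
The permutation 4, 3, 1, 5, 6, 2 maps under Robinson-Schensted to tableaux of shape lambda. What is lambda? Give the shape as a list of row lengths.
[3, 2, 1]

Row-insert each entry into an empty tableau.

After inserting 4: P = [[4]].
After inserting 3: P = [[3], [4]].
After inserting 1: P = [[1], [3], [4]].
After inserting 5: P = [[1, 5], [3], [4]].
After inserting 6: P = [[1, 5, 6], [3], [4]].
After inserting 2: P = [[1, 2, 6], [3, 5], [4]].

The final insertion tableau P = [[1, 2, 6], [3, 5], [4]] has shape [3, 2, 1].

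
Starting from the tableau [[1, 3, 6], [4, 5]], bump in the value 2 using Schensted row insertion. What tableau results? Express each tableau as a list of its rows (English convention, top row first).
In row 1, 2 replaces 3 (the leftmost entry greater than 2); 3 is bumped to row 2. In row 2, 3 replaces 4 (the leftmost entry greater than 3); 4 is bumped to row 3. 4 starts a new row 3. The new tableau is [[1, 2, 6], [3, 5], [4]].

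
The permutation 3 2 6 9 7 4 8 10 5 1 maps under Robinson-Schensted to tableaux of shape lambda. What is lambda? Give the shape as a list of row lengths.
RSK row insertion gives P = [[1, 4, 5, 8, 10], [2, 6, 7], [3], [9]], which has shape [5, 3, 1, 1].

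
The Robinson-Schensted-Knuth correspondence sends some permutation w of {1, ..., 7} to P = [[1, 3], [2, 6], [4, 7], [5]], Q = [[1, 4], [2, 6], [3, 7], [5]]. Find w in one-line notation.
5 4 2 7 1 6 3

Reverse the RSK construction: for i from n down to 1, find the cell of Q containing i, remove the entry at that cell from P, and reverse-bump it up through P; the value ejected from row 1 is w(i).

Step i=7: Q has 7 at row 3, column 2; remove 7 from row 3 of P and reverse-bump: 7 enters row 2 and ejects 6; 6 enters row 1 and ejects 3. So w(7) = 3. P is now [[1, 6], [2, 7], [4], [5]].
Step i=6: Q has 6 at row 2, column 2; remove 7 from row 2 of P and reverse-bump: 7 enters row 1 and ejects 6. So w(6) = 6. P is now [[1, 7], [2], [4], [5]].
Step i=5: Q has 5 at row 4, column 1; remove 5 from row 4 of P and reverse-bump: 5 enters row 3 and ejects 4; 4 enters row 2 and ejects 2; 2 enters row 1 and ejects 1. So w(5) = 1. P is now [[2, 7], [4], [5]].
Step i=4: Q has 4 at row 1, column 2; remove that cell from P, ejecting 7. So w(4) = 7. P is now [[2], [4], [5]].
Step i=3: Q has 3 at row 3, column 1; remove 5 from row 3 of P and reverse-bump: 5 enters row 2 and ejects 4; 4 enters row 1 and ejects 2. So w(3) = 2. P is now [[4], [5]].
Step i=2: Q has 2 at row 2, column 1; remove 5 from row 2 of P and reverse-bump: 5 enters row 1 and ejects 4. So w(2) = 4. P is now [[5]].
Step i=1: Q has 1 at row 1, column 1; remove that cell from P, ejecting 5. So w(1) = 5. P is now [].

So w = 5 4 2 7 1 6 3.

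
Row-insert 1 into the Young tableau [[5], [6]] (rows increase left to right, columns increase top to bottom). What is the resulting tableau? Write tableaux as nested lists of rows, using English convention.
[[1], [5], [6]]

In row 1, 1 replaces 5 (the leftmost entry greater than 1); 5 is bumped to row 2. In row 2, 5 replaces 6 (the leftmost entry greater than 5); 6 is bumped to row 3. 6 starts a new row 3. The new tableau is [[1], [5], [6]].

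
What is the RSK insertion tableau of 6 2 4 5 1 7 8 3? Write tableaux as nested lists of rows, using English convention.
P = [[1, 3, 5, 7, 8], [2, 4], [6]]

Insert 6: appended to row 1. P = [[6]].
Insert 2: 2 bumps 6 from row 1; 6 starts row 2. P = [[2], [6]].
Insert 4: appended to row 1. P = [[2, 4], [6]].
Insert 5: appended to row 1. P = [[2, 4, 5], [6]].
Insert 1: 1 bumps 2 from row 1; 2 bumps 6 from row 2; 6 starts row 3. P = [[1, 4, 5], [2], [6]].
Insert 7: appended to row 1. P = [[1, 4, 5, 7], [2], [6]].
Insert 8: appended to row 1. P = [[1, 4, 5, 7, 8], [2], [6]].
Insert 3: 3 bumps 4 from row 1; 4 appends to row 2. P = [[1, 3, 5, 7, 8], [2, 4], [6]].

So P = [[1, 3, 5, 7, 8], [2, 4], [6]].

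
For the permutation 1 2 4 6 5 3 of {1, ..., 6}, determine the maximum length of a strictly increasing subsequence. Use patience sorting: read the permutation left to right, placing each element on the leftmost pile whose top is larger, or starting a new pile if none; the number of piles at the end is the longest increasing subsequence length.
4

1: new pile. tops = [1]
2: new pile. tops = [1, 2]
4: new pile. tops = [1, 2, 4]
6: new pile. tops = [1, 2, 4, 6]
5: onto pile 4 (replacing 6). tops = [1, 2, 4, 5]
3: onto pile 3 (replacing 4). tops = [1, 2, 3, 5]

4 piles, so the longest increasing subsequence has length 4.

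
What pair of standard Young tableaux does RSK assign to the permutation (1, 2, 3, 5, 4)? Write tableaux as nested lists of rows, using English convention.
Insert each entry of the permutation into P by Schensted row insertion, recording in Q the position of each new cell.

Insert 1: appended to row 1. P = [[1]], Q = [[1]].
Insert 2: appended to row 1. P = [[1, 2]], Q = [[1, 2]].
Insert 3: appended to row 1. P = [[1, 2, 3]], Q = [[1, 2, 3]].
Insert 5: appended to row 1. P = [[1, 2, 3, 5]], Q = [[1, 2, 3, 4]].
Insert 4: 4 bumps 5 from row 1; 5 starts row 2. P = [[1, 2, 3, 4], [5]], Q = [[1, 2, 3, 4], [5]].

So P = [[1, 2, 3, 4], [5]], Q = [[1, 2, 3, 4], [5]].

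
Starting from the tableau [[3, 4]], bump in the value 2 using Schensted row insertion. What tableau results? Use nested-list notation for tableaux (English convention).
In row 1, 2 replaces 3 (the leftmost entry greater than 2); 3 is bumped to row 2. 3 starts a new row 2. The new tableau is [[2, 4], [3]].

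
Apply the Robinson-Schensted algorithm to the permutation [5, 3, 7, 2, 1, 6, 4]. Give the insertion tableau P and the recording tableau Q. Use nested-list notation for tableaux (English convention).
P = [[1, 4], [2, 6], [3, 7], [5]], Q = [[1, 3], [2, 6], [4, 7], [5]]

Insert each entry of the permutation into P by Schensted row insertion, recording in Q the position of each new cell.

Insert 5: appended to row 1. P = [[5]].
Insert 3: 3 bumps 5 from row 1; 5 starts row 2. P = [[3], [5]].
Insert 7: appended to row 1. P = [[3, 7], [5]].
Insert 2: 2 bumps 3 from row 1; 3 bumps 5 from row 2; 5 starts row 3. P = [[2, 7], [3], [5]].
Insert 1: 1 bumps 2 from row 1; 2 bumps 3 from row 2; 3 bumps 5 from row 3; 5 starts row 4. P = [[1, 7], [2], [3], [5]].
Insert 6: 6 bumps 7 from row 1; 7 appends to row 2. P = [[1, 6], [2, 7], [3], [5]].
Insert 4: 4 bumps 6 from row 1; 6 bumps 7 from row 2; 7 appends to row 3. P = [[1, 4], [2, 6], [3, 7], [5]].

So P = [[1, 4], [2, 6], [3, 7], [5]], Q = [[1, 3], [2, 6], [4, 7], [5]].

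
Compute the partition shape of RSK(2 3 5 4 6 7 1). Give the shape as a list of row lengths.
Row-insert each entry into an empty tableau.

After inserting 2: P = [[2]].
After inserting 3: P = [[2, 3]].
After inserting 5: P = [[2, 3, 5]].
After inserting 4: P = [[2, 3, 4], [5]].
After inserting 6: P = [[2, 3, 4, 6], [5]].
After inserting 7: P = [[2, 3, 4, 6, 7], [5]].
After inserting 1: P = [[1, 3, 4, 6, 7], [2], [5]].

The final insertion tableau P = [[1, 3, 4, 6, 7], [2], [5]] has shape [5, 1, 1].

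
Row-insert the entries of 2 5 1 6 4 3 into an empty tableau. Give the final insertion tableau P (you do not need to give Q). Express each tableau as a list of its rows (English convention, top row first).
Insert 2: appended to row 1. P = [[2]].
Insert 5: appended to row 1. P = [[2, 5]].
Insert 1: 1 bumps 2 from row 1; 2 starts row 2. P = [[1, 5], [2]].
Insert 6: appended to row 1. P = [[1, 5, 6], [2]].
Insert 4: 4 bumps 5 from row 1; 5 appends to row 2. P = [[1, 4, 6], [2, 5]].
Insert 3: 3 bumps 4 from row 1; 4 bumps 5 from row 2; 5 starts row 3. P = [[1, 3, 6], [2, 4], [5]].

So P = [[1, 3, 6], [2, 4], [5]].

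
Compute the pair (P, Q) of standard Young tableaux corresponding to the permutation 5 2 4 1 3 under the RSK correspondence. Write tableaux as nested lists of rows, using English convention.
P = [[1, 3], [2, 4], [5]], Q = [[1, 3], [2, 5], [4]]

Insert each entry of the permutation into P by Schensted row insertion, recording in Q the position of each new cell.

Insert 5: appended to row 1. P = [[5]].
Insert 2: 2 bumps 5 from row 1; 5 starts row 2. P = [[2], [5]].
Insert 4: appended to row 1. P = [[2, 4], [5]].
Insert 1: 1 bumps 2 from row 1; 2 bumps 5 from row 2; 5 starts row 3. P = [[1, 4], [2], [5]].
Insert 3: 3 bumps 4 from row 1; 4 appends to row 2. P = [[1, 3], [2, 4], [5]].

So P = [[1, 3], [2, 4], [5]], Q = [[1, 3], [2, 5], [4]].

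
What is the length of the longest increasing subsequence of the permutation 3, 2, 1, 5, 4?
2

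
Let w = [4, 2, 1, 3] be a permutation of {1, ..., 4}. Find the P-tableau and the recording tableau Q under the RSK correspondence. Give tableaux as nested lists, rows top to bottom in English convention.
Insert each entry of the permutation into P by Schensted row insertion, recording in Q the position of each new cell.

Insert 4: appended to row 1. P = [[4]].
Insert 2: 2 bumps 4 from row 1; 4 starts row 2. P = [[2], [4]].
Insert 1: 1 bumps 2 from row 1; 2 bumps 4 from row 2; 4 starts row 3. P = [[1], [2], [4]].
Insert 3: appended to row 1. P = [[1, 3], [2], [4]].

So P = [[1, 3], [2], [4]], Q = [[1, 4], [2], [3]].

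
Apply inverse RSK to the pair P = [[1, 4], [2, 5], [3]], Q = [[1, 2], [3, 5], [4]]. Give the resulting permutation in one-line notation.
3 5 2 1 4

Reverse RSK: for i = n, n-1, ..., 1, locate i in Q, remove the corresponding corner cell from P, and reverse-bump its entry up through P; the value ejected from row 1 is w(i).

So w = 3 5 2 1 4.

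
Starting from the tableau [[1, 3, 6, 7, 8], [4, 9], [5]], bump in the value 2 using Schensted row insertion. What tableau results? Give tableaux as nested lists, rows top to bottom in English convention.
[[1, 2, 6, 7, 8], [3, 9], [4], [5]]

In row 1, 2 replaces 3 (the leftmost entry greater than 2); 3 is bumped to row 2. In row 2, 3 replaces 4 (the leftmost entry greater than 3); 4 is bumped to row 3. In row 3, 4 replaces 5 (the leftmost entry greater than 4); 5 is bumped to row 4. 5 starts a new row 4. The new tableau is [[1, 2, 6, 7, 8], [3, 9], [4], [5]].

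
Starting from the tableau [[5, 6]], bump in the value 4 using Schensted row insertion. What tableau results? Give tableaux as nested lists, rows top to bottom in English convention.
[[4, 6], [5]]

In row 1, 4 replaces 5 (the leftmost entry greater than 4); 5 is bumped to row 2. 5 starts a new row 2. The new tableau is [[4, 6], [5]].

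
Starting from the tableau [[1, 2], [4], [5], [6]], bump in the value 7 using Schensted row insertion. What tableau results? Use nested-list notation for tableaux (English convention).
7 is larger than every entry of row 1, so it is appended to row 1. The new tableau is [[1, 2, 7], [4], [5], [6]].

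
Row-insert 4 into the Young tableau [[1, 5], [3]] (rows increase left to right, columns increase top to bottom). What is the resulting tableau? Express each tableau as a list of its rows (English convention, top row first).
[[1, 4], [3, 5]]

In row 1, 4 replaces 5 (the leftmost entry greater than 4); 5 is bumped to row 2. 5 is appended to row 2. The new tableau is [[1, 4], [3, 5]].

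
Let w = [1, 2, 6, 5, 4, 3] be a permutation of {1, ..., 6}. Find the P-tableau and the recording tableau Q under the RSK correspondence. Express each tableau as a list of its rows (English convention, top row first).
Insert each entry of the permutation into P by Schensted row insertion, recording in Q the position of each new cell.

Insert 1: appended to row 1. P = [[1]].
Insert 2: appended to row 1. P = [[1, 2]].
Insert 6: appended to row 1. P = [[1, 2, 6]].
Insert 5: 5 bumps 6 from row 1; 6 starts row 2. P = [[1, 2, 5], [6]].
Insert 4: 4 bumps 5 from row 1; 5 bumps 6 from row 2; 6 starts row 3. P = [[1, 2, 4], [5], [6]].
Insert 3: 3 bumps 4 from row 1; 4 bumps 5 from row 2; 5 bumps 6 from row 3; 6 starts row 4. P = [[1, 2, 3], [4], [5], [6]].

So P = [[1, 2, 3], [4], [5], [6]], Q = [[1, 2, 3], [4], [5], [6]].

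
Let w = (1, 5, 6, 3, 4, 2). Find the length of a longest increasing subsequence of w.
3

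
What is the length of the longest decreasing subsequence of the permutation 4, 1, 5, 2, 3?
2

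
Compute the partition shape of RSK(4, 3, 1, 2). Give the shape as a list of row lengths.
[2, 1, 1]

RSK row insertion gives P = [[1, 2], [3], [4]], which has shape [2, 1, 1].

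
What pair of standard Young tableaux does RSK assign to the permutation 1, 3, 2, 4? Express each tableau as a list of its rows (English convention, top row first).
Insert each entry of the permutation into P by Schensted row insertion, recording in Q the position of each new cell.

Insert 1: appended to row 1. P = [[1]], Q = [[1]].
Insert 3: appended to row 1. P = [[1, 3]], Q = [[1, 2]].
Insert 2: 2 bumps 3 from row 1; 3 starts row 2. P = [[1, 2], [3]], Q = [[1, 2], [3]].
Insert 4: appended to row 1. P = [[1, 2, 4], [3]], Q = [[1, 2, 4], [3]].

So P = [[1, 2, 4], [3]], Q = [[1, 2, 4], [3]].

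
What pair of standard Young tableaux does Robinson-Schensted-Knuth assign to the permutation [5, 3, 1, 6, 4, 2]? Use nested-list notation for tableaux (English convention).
Insert each entry of the permutation into P by Schensted row insertion, recording in Q the position of each new cell.

After inserting 5: P = [[5]].
After inserting 3: P = [[3], [5]].
After inserting 1: P = [[1], [3], [5]].
After inserting 6: P = [[1, 6], [3], [5]].
After inserting 4: P = [[1, 4], [3, 6], [5]].
After inserting 2: P = [[1, 2], [3, 4], [5, 6]].

So P = [[1, 2], [3, 4], [5, 6]], Q = [[1, 4], [2, 5], [3, 6]].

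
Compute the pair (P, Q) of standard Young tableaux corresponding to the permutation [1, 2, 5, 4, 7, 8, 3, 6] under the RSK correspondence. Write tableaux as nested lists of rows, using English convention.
P = [[1, 2, 3, 6, 8], [4, 7], [5]], Q = [[1, 2, 3, 5, 6], [4, 8], [7]]

Insert each entry of the permutation into P by Schensted row insertion, recording in Q the position of each new cell.

Insert 1: appended to row 1. P = [[1]].
Insert 2: appended to row 1. P = [[1, 2]].
Insert 5: appended to row 1. P = [[1, 2, 5]].
Insert 4: 4 bumps 5 from row 1; 5 starts row 2. P = [[1, 2, 4], [5]].
Insert 7: appended to row 1. P = [[1, 2, 4, 7], [5]].
Insert 8: appended to row 1. P = [[1, 2, 4, 7, 8], [5]].
Insert 3: 3 bumps 4 from row 1; 4 bumps 5 from row 2; 5 starts row 3. P = [[1, 2, 3, 7, 8], [4], [5]].
Insert 6: 6 bumps 7 from row 1; 7 appends to row 2. P = [[1, 2, 3, 6, 8], [4, 7], [5]].

So P = [[1, 2, 3, 6, 8], [4, 7], [5]], Q = [[1, 2, 3, 5, 6], [4, 8], [7]].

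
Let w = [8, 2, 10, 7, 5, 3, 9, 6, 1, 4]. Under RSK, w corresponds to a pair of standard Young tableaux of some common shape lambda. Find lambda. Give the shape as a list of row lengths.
[3, 2, 2, 2, 1]

RSK row insertion gives P = [[1, 3, 4], [2, 6], [5, 9], [7, 10], [8]], which has shape [3, 2, 2, 2, 1].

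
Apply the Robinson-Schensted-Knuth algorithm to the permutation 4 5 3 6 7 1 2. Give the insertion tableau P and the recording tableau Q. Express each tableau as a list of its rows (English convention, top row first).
Insert each entry of the permutation into P by Schensted row insertion, recording in Q the position of each new cell.

Insert 4: appended to row 1. P = [[4]].
Insert 5: appended to row 1. P = [[4, 5]].
Insert 3: 3 bumps 4 from row 1; 4 starts row 2. P = [[3, 5], [4]].
Insert 6: appended to row 1. P = [[3, 5, 6], [4]].
Insert 7: appended to row 1. P = [[3, 5, 6, 7], [4]].
Insert 1: 1 bumps 3 from row 1; 3 bumps 4 from row 2; 4 starts row 3. P = [[1, 5, 6, 7], [3], [4]].
Insert 2: 2 bumps 5 from row 1; 5 appends to row 2. P = [[1, 2, 6, 7], [3, 5], [4]].

So P = [[1, 2, 6, 7], [3, 5], [4]], Q = [[1, 2, 4, 5], [3, 7], [6]].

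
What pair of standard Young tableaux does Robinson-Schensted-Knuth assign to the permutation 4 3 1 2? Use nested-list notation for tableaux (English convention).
P = [[1, 2], [3], [4]], Q = [[1, 4], [2], [3]]

Insert each entry of the permutation into P by Schensted row insertion, recording in Q the position of each new cell.

After inserting 4: P = [[4]].
After inserting 3: P = [[3], [4]].
After inserting 1: P = [[1], [3], [4]].
After inserting 2: P = [[1, 2], [3], [4]].

So P = [[1, 2], [3], [4]], Q = [[1, 4], [2], [3]].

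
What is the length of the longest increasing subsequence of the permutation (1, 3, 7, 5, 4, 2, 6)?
4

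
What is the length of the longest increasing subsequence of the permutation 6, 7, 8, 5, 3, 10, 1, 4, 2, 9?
4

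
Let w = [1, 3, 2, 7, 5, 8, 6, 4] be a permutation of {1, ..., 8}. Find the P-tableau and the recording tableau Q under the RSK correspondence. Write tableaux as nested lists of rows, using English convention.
Insert each entry of the permutation into P by Schensted row insertion, recording in Q the position of each new cell.

Insert 1: appended to row 1. P = [[1]], Q = [[1]].
Insert 3: appended to row 1. P = [[1, 3]], Q = [[1, 2]].
Insert 2: 2 bumps 3 from row 1; 3 starts row 2. P = [[1, 2], [3]], Q = [[1, 2], [3]].
Insert 7: appended to row 1. P = [[1, 2, 7], [3]], Q = [[1, 2, 4], [3]].
Insert 5: 5 bumps 7 from row 1; 7 appends to row 2. P = [[1, 2, 5], [3, 7]], Q = [[1, 2, 4], [3, 5]].
Insert 8: appended to row 1. P = [[1, 2, 5, 8], [3, 7]], Q = [[1, 2, 4, 6], [3, 5]].
Insert 6: 6 bumps 8 from row 1; 8 appends to row 2. P = [[1, 2, 5, 6], [3, 7, 8]], Q = [[1, 2, 4, 6], [3, 5, 7]].
Insert 4: 4 bumps 5 from row 1; 5 bumps 7 from row 2; 7 starts row 3. P = [[1, 2, 4, 6], [3, 5, 8], [7]], Q = [[1, 2, 4, 6], [3, 5, 7], [8]].

So P = [[1, 2, 4, 6], [3, 5, 8], [7]], Q = [[1, 2, 4, 6], [3, 5, 7], [8]].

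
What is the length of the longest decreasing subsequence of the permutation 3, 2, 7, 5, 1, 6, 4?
3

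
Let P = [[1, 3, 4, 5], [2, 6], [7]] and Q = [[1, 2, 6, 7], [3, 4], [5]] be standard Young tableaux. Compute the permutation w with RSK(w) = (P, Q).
Reverse the RSK construction: for i from n down to 1, find the cell of Q containing i, remove the entry at that cell from P, and reverse-bump it up through P; the value ejected from row 1 is w(i).

Step i=7: Q has 7 at row 1, column 4; remove that cell from P, ejecting 5. So w(7) = 5. P is now [[1, 3, 4], [2, 6], [7]].
Step i=6: Q has 6 at row 1, column 3; remove that cell from P, ejecting 4. So w(6) = 4. P is now [[1, 3], [2, 6], [7]].
Step i=5: Q has 5 at row 3, column 1; remove 7 from row 3 of P and reverse-bump: 7 enters row 2 and ejects 6; 6 enters row 1 and ejects 3. So w(5) = 3. P is now [[1, 6], [2, 7]].
Step i=4: Q has 4 at row 2, column 2; remove 7 from row 2 of P and reverse-bump: 7 enters row 1 and ejects 6. So w(4) = 6. P is now [[1, 7], [2]].
Step i=3: Q has 3 at row 2, column 1; remove 2 from row 2 of P and reverse-bump: 2 enters row 1 and ejects 1. So w(3) = 1. P is now [[2, 7]].
Step i=2: Q has 2 at row 1, column 2; remove that cell from P, ejecting 7. So w(2) = 7. P is now [[2]].
Step i=1: Q has 1 at row 1, column 1; remove that cell from P, ejecting 2. So w(1) = 2. P is now [].

So w = 2 7 1 6 3 4 5.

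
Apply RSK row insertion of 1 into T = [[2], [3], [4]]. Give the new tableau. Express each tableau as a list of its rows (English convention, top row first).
In row 1, 1 replaces 2 (the leftmost entry greater than 1); 2 is bumped to row 2. In row 2, 2 replaces 3 (the leftmost entry greater than 2); 3 is bumped to row 3. In row 3, 3 replaces 4 (the leftmost entry greater than 3); 4 is bumped to row 4. 4 starts a new row 4. The new tableau is [[1], [2], [3], [4]].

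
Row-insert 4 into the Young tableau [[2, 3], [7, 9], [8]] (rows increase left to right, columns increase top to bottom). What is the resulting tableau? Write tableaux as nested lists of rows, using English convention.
[[2, 3, 4], [7, 9], [8]]

4 is larger than every entry of row 1, so it is appended to row 1. The new tableau is [[2, 3, 4], [7, 9], [8]].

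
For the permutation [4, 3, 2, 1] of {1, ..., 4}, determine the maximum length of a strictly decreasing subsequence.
4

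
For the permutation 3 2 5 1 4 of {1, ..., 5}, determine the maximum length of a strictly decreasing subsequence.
3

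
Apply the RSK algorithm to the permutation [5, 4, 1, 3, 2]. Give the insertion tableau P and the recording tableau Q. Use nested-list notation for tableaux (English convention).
Insert each entry of the permutation into P by Schensted row insertion, recording in Q the position of each new cell.

Insert 5: appended to row 1. P = [[5]].
Insert 4: 4 bumps 5 from row 1; 5 starts row 2. P = [[4], [5]].
Insert 1: 1 bumps 4 from row 1; 4 bumps 5 from row 2; 5 starts row 3. P = [[1], [4], [5]].
Insert 3: appended to row 1. P = [[1, 3], [4], [5]].
Insert 2: 2 bumps 3 from row 1; 3 bumps 4 from row 2; 4 bumps 5 from row 3; 5 starts row 4. P = [[1, 2], [3], [4], [5]].

So P = [[1, 2], [3], [4], [5]], Q = [[1, 4], [2], [3], [5]].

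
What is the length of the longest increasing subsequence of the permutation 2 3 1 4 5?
4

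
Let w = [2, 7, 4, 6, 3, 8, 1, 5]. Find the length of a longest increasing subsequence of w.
4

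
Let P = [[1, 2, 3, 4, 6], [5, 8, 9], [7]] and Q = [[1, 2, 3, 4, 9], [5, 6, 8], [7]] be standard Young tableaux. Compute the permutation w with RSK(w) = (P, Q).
Reverse the RSK construction: for i from n down to 1, find the cell of Q containing i, remove the entry at that cell from P, and reverse-bump it up through P; the value ejected from row 1 is w(i).

Step i=9: Q has 9 at row 1, column 5; remove that cell from P, ejecting 6. So w(9) = 6. P is now [[1, 2, 3, 4], [5, 8, 9], [7]].
Step i=8: Q has 8 at row 2, column 3; remove 9 from row 2 of P and reverse-bump: 9 enters row 1 and ejects 4. So w(8) = 4. P is now [[1, 2, 3, 9], [5, 8], [7]].
Step i=7: Q has 7 at row 3, column 1; remove 7 from row 3 of P and reverse-bump: 7 enters row 2 and ejects 5; 5 enters row 1 and ejects 3. So w(7) = 3. P is now [[1, 2, 5, 9], [7, 8]].
Step i=6: Q has 6 at row 2, column 2; remove 8 from row 2 of P and reverse-bump: 8 enters row 1 and ejects 5. So w(6) = 5. P is now [[1, 2, 8, 9], [7]].
Step i=5: Q has 5 at row 2, column 1; remove 7 from row 2 of P and reverse-bump: 7 enters row 1 and ejects 2. So w(5) = 2. P is now [[1, 7, 8, 9]].
Step i=4: Q has 4 at row 1, column 4; remove that cell from P, ejecting 9. So w(4) = 9. P is now [[1, 7, 8]].
Step i=3: Q has 3 at row 1, column 3; remove that cell from P, ejecting 8. So w(3) = 8. P is now [[1, 7]].
Step i=2: Q has 2 at row 1, column 2; remove that cell from P, ejecting 7. So w(2) = 7. P is now [[1]].
Step i=1: Q has 1 at row 1, column 1; remove that cell from P, ejecting 1. So w(1) = 1. P is now [].

So w = 1 7 8 9 2 5 3 4 6.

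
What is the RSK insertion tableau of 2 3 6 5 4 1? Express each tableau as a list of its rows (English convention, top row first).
Insert 2: appended to row 1. P = [[2]].
Insert 3: appended to row 1. P = [[2, 3]].
Insert 6: appended to row 1. P = [[2, 3, 6]].
Insert 5: 5 bumps 6 from row 1; 6 starts row 2. P = [[2, 3, 5], [6]].
Insert 4: 4 bumps 5 from row 1; 5 bumps 6 from row 2; 6 starts row 3. P = [[2, 3, 4], [5], [6]].
Insert 1: 1 bumps 2 from row 1; 2 bumps 5 from row 2; 5 bumps 6 from row 3; 6 starts row 4. P = [[1, 3, 4], [2], [5], [6]].

So P = [[1, 3, 4], [2], [5], [6]].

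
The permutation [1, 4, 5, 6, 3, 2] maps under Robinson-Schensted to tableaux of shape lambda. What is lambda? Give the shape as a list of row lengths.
[4, 1, 1]

Row-insert each entry into an empty tableau.

After inserting 1: P = [[1]].
After inserting 4: P = [[1, 4]].
After inserting 5: P = [[1, 4, 5]].
After inserting 6: P = [[1, 4, 5, 6]].
After inserting 3: P = [[1, 3, 5, 6], [4]].
After inserting 2: P = [[1, 2, 5, 6], [3], [4]].

The final insertion tableau P = [[1, 2, 5, 6], [3], [4]] has shape [4, 1, 1].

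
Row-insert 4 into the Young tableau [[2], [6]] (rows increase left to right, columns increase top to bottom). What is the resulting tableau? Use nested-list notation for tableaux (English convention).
[[2, 4], [6]]

4 is larger than every entry of row 1, so it is appended to row 1. The new tableau is [[2, 4], [6]].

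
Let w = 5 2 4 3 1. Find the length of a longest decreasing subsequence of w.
4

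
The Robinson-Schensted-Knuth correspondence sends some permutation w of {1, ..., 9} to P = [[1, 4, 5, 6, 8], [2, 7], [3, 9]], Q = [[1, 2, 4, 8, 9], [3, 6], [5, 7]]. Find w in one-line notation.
3 4 2 9 1 7 5 6 8

Reverse the RSK construction: for i from n down to 1, find the cell of Q containing i, remove the entry at that cell from P, and reverse-bump it up through P; the value ejected from row 1 is w(i).

Step i=9: Q has 9 at row 1, column 5; remove that cell from P, ejecting 8. So w(9) = 8. P is now [[1, 4, 5, 6], [2, 7], [3, 9]].
Step i=8: Q has 8 at row 1, column 4; remove that cell from P, ejecting 6. So w(8) = 6. P is now [[1, 4, 5], [2, 7], [3, 9]].
Step i=7: Q has 7 at row 3, column 2; remove 9 from row 3 of P and reverse-bump: 9 enters row 2 and ejects 7; 7 enters row 1 and ejects 5. So w(7) = 5. P is now [[1, 4, 7], [2, 9], [3]].
Step i=6: Q has 6 at row 2, column 2; remove 9 from row 2 of P and reverse-bump: 9 enters row 1 and ejects 7. So w(6) = 7. P is now [[1, 4, 9], [2], [3]].
Step i=5: Q has 5 at row 3, column 1; remove 3 from row 3 of P and reverse-bump: 3 enters row 2 and ejects 2; 2 enters row 1 and ejects 1. So w(5) = 1. P is now [[2, 4, 9], [3]].
Step i=4: Q has 4 at row 1, column 3; remove that cell from P, ejecting 9. So w(4) = 9. P is now [[2, 4], [3]].
Step i=3: Q has 3 at row 2, column 1; remove 3 from row 2 of P and reverse-bump: 3 enters row 1 and ejects 2. So w(3) = 2. P is now [[3, 4]].
Step i=2: Q has 2 at row 1, column 2; remove that cell from P, ejecting 4. So w(2) = 4. P is now [[3]].
Step i=1: Q has 1 at row 1, column 1; remove that cell from P, ejecting 3. So w(1) = 3. P is now [].

So w = 3 4 2 9 1 7 5 6 8.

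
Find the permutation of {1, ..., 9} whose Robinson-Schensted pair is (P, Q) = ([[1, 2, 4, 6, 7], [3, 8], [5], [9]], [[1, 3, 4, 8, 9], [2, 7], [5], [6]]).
Reverse the RSK construction: for i from n down to 1, find the cell of Q containing i, remove the entry at that cell from P, and reverse-bump it up through P; the value ejected from row 1 is w(i).

Step i=9: Q has 9 at row 1, column 5; remove that cell from P, ejecting 7. So w(9) = 7. P is now [[1, 2, 4, 6], [3, 8], [5], [9]].
Step i=8: Q has 8 at row 1, column 4; remove that cell from P, ejecting 6. So w(8) = 6. P is now [[1, 2, 4], [3, 8], [5], [9]].
Step i=7: Q has 7 at row 2, column 2; remove 8 from row 2 of P and reverse-bump: 8 enters row 1 and ejects 4. So w(7) = 4. P is now [[1, 2, 8], [3], [5], [9]].
Step i=6: Q has 6 at row 4, column 1; remove 9 from row 4 of P and reverse-bump: 9 enters row 3 and ejects 5; 5 enters row 2 and ejects 3; 3 enters row 1 and ejects 2. So w(6) = 2. P is now [[1, 3, 8], [5], [9]].
Step i=5: Q has 5 at row 3, column 1; remove 9 from row 3 of P and reverse-bump: 9 enters row 2 and ejects 5; 5 enters row 1 and ejects 3. So w(5) = 3. P is now [[1, 5, 8], [9]].
Step i=4: Q has 4 at row 1, column 3; remove that cell from P, ejecting 8. So w(4) = 8. P is now [[1, 5], [9]].
Step i=3: Q has 3 at row 1, column 2; remove that cell from P, ejecting 5. So w(3) = 5. P is now [[1], [9]].
Step i=2: Q has 2 at row 2, column 1; remove 9 from row 2 of P and reverse-bump: 9 enters row 1 and ejects 1. So w(2) = 1. P is now [[9]].
Step i=1: Q has 1 at row 1, column 1; remove that cell from P, ejecting 9. So w(1) = 9. P is now [].

So w = 9 1 5 8 3 2 4 6 7.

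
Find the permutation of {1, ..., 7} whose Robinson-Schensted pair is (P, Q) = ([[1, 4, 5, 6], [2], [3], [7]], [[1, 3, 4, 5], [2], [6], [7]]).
7 3 4 5 6 2 1

Reverse the RSK construction: for i from n down to 1, find the cell of Q containing i, remove the entry at that cell from P, and reverse-bump it up through P; the value ejected from row 1 is w(i).

Step i=7: Q has 7 at row 4, column 1; remove 7 from row 4 of P and reverse-bump: 7 enters row 3 and ejects 3; 3 enters row 2 and ejects 2; 2 enters row 1 and ejects 1. So w(7) = 1. P is now [[2, 4, 5, 6], [3], [7]].
Step i=6: Q has 6 at row 3, column 1; remove 7 from row 3 of P and reverse-bump: 7 enters row 2 and ejects 3; 3 enters row 1 and ejects 2. So w(6) = 2. P is now [[3, 4, 5, 6], [7]].
Step i=5: Q has 5 at row 1, column 4; remove that cell from P, ejecting 6. So w(5) = 6. P is now [[3, 4, 5], [7]].
Step i=4: Q has 4 at row 1, column 3; remove that cell from P, ejecting 5. So w(4) = 5. P is now [[3, 4], [7]].
Step i=3: Q has 3 at row 1, column 2; remove that cell from P, ejecting 4. So w(3) = 4. P is now [[3], [7]].
Step i=2: Q has 2 at row 2, column 1; remove 7 from row 2 of P and reverse-bump: 7 enters row 1 and ejects 3. So w(2) = 3. P is now [[7]].
Step i=1: Q has 1 at row 1, column 1; remove that cell from P, ejecting 7. So w(1) = 7. P is now [].

So w = 7 3 4 5 6 2 1.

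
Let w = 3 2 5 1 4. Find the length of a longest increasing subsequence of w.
2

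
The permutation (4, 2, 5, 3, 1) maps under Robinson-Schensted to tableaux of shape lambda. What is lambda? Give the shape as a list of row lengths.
[2, 2, 1]

Row-insert each entry into an empty tableau.

After inserting 4: P = [[4]].
After inserting 2: P = [[2], [4]].
After inserting 5: P = [[2, 5], [4]].
After inserting 3: P = [[2, 3], [4, 5]].
After inserting 1: P = [[1, 3], [2, 5], [4]].

The final insertion tableau P = [[1, 3], [2, 5], [4]] has shape [2, 2, 1].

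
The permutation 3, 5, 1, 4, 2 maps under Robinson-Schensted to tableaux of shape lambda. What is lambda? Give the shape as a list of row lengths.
Row-insert each entry into an empty tableau.

After inserting 3: P = [[3]].
After inserting 5: P = [[3, 5]].
After inserting 1: P = [[1, 5], [3]].
After inserting 4: P = [[1, 4], [3, 5]].
After inserting 2: P = [[1, 2], [3, 4], [5]].

The final insertion tableau P = [[1, 2], [3, 4], [5]] has shape [2, 2, 1].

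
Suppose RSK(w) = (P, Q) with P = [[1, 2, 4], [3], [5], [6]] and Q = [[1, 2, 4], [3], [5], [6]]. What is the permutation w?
Reverse RSK: for i = n, n-1, ..., 1, locate i in Q, remove the corresponding corner cell from P, and reverse-bump its entry up through P; the value ejected from row 1 is w(i).

So w = 1 6 3 5 4 2.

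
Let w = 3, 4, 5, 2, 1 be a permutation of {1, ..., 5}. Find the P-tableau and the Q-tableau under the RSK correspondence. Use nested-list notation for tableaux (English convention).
P = [[1, 4, 5], [2], [3]], Q = [[1, 2, 3], [4], [5]]

Insert each entry of the permutation into P by Schensted row insertion, recording in Q the position of each new cell.

After inserting 3: P = [[3]].
After inserting 4: P = [[3, 4]].
After inserting 5: P = [[3, 4, 5]].
After inserting 2: P = [[2, 4, 5], [3]].
After inserting 1: P = [[1, 4, 5], [2], [3]].

So P = [[1, 4, 5], [2], [3]], Q = [[1, 2, 3], [4], [5]].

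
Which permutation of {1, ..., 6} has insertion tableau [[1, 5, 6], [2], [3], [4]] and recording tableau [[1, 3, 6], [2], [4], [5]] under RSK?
4 3 5 2 1 6

Reverse RSK: for i = n, n-1, ..., 1, locate i in Q, remove the corresponding corner cell from P, and reverse-bump its entry up through P; the value ejected from row 1 is w(i).

So w = 4 3 5 2 1 6.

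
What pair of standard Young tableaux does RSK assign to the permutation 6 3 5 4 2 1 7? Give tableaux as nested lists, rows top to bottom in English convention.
P = [[1, 4, 7], [2], [3], [5], [6]], Q = [[1, 3, 7], [2], [4], [5], [6]]

Insert each entry of the permutation into P by Schensted row insertion, recording in Q the position of each new cell.

Insert 6: appended to row 1. P = [[6]].
Insert 3: 3 bumps 6 from row 1; 6 starts row 2. P = [[3], [6]].
Insert 5: appended to row 1. P = [[3, 5], [6]].
Insert 4: 4 bumps 5 from row 1; 5 bumps 6 from row 2; 6 starts row 3. P = [[3, 4], [5], [6]].
Insert 2: 2 bumps 3 from row 1; 3 bumps 5 from row 2; 5 bumps 6 from row 3; 6 starts row 4. P = [[2, 4], [3], [5], [6]].
Insert 1: 1 bumps 2 from row 1; 2 bumps 3 from row 2; 3 bumps 5 from row 3; 5 bumps 6 from row 4; 6 starts row 5. P = [[1, 4], [2], [3], [5], [6]].
Insert 7: appended to row 1. P = [[1, 4, 7], [2], [3], [5], [6]].

So P = [[1, 4, 7], [2], [3], [5], [6]], Q = [[1, 3, 7], [2], [4], [5], [6]].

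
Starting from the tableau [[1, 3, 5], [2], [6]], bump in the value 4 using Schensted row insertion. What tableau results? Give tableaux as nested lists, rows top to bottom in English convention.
[[1, 3, 4], [2, 5], [6]]

In row 1, 4 replaces 5 (the leftmost entry greater than 4); 5 is bumped to row 2. 5 is appended to row 2. The new tableau is [[1, 3, 4], [2, 5], [6]].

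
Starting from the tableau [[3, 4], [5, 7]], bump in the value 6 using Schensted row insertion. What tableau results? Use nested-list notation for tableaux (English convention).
6 is larger than every entry of row 1, so it is appended to row 1. The new tableau is [[3, 4, 6], [5, 7]].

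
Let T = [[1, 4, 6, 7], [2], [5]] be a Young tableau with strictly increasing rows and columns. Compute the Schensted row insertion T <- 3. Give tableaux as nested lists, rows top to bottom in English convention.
In row 1, 3 replaces 4 (the leftmost entry greater than 3); 4 is bumped to row 2. 4 is appended to row 2. The new tableau is [[1, 3, 6, 7], [2, 4], [5]].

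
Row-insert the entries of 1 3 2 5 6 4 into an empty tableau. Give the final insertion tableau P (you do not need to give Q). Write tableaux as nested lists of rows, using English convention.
Insert 1: appended to row 1. P = [[1]].
Insert 3: appended to row 1. P = [[1, 3]].
Insert 2: 2 bumps 3 from row 1; 3 starts row 2. P = [[1, 2], [3]].
Insert 5: appended to row 1. P = [[1, 2, 5], [3]].
Insert 6: appended to row 1. P = [[1, 2, 5, 6], [3]].
Insert 4: 4 bumps 5 from row 1; 5 appends to row 2. P = [[1, 2, 4, 6], [3, 5]].

So P = [[1, 2, 4, 6], [3, 5]].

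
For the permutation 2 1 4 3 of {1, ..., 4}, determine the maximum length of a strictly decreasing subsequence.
2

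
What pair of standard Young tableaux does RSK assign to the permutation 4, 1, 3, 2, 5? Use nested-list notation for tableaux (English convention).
Insert each entry of the permutation into P by Schensted row insertion, recording in Q the position of each new cell.

After inserting 4: P = [[4]].
After inserting 1: P = [[1], [4]].
After inserting 3: P = [[1, 3], [4]].
After inserting 2: P = [[1, 2], [3], [4]].
After inserting 5: P = [[1, 2, 5], [3], [4]].

So P = [[1, 2, 5], [3], [4]], Q = [[1, 3, 5], [2], [4]].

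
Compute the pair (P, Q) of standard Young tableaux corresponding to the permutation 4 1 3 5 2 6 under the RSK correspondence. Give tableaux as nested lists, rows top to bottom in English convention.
P = [[1, 2, 5, 6], [3], [4]], Q = [[1, 3, 4, 6], [2], [5]]

Insert each entry of the permutation into P by Schensted row insertion, recording in Q the position of each new cell.

Insert 4: appended to row 1. P = [[4]].
Insert 1: 1 bumps 4 from row 1; 4 starts row 2. P = [[1], [4]].
Insert 3: appended to row 1. P = [[1, 3], [4]].
Insert 5: appended to row 1. P = [[1, 3, 5], [4]].
Insert 2: 2 bumps 3 from row 1; 3 bumps 4 from row 2; 4 starts row 3. P = [[1, 2, 5], [3], [4]].
Insert 6: appended to row 1. P = [[1, 2, 5, 6], [3], [4]].

So P = [[1, 2, 5, 6], [3], [4]], Q = [[1, 3, 4, 6], [2], [5]].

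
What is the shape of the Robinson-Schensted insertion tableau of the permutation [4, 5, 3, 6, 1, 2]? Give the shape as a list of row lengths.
Row-insert each entry into an empty tableau.

After inserting 4: P = [[4]].
After inserting 5: P = [[4, 5]].
After inserting 3: P = [[3, 5], [4]].
After inserting 6: P = [[3, 5, 6], [4]].
After inserting 1: P = [[1, 5, 6], [3], [4]].
After inserting 2: P = [[1, 2, 6], [3, 5], [4]].

The final insertion tableau P = [[1, 2, 6], [3, 5], [4]] has shape [3, 2, 1].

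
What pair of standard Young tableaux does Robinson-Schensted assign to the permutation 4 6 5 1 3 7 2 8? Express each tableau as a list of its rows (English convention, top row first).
Insert each entry of the permutation into P by Schensted row insertion, recording in Q the position of each new cell.

After inserting 4: P = [[4]].
After inserting 6: P = [[4, 6]].
After inserting 5: P = [[4, 5], [6]].
After inserting 1: P = [[1, 5], [4], [6]].
After inserting 3: P = [[1, 3], [4, 5], [6]].
After inserting 7: P = [[1, 3, 7], [4, 5], [6]].
After inserting 2: P = [[1, 2, 7], [3, 5], [4], [6]].
After inserting 8: P = [[1, 2, 7, 8], [3, 5], [4], [6]].

So P = [[1, 2, 7, 8], [3, 5], [4], [6]], Q = [[1, 2, 6, 8], [3, 5], [4], [7]].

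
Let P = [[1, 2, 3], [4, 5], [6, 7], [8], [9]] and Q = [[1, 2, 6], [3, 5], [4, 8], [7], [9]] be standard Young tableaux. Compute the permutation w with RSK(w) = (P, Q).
6 9 8 1 4 7 2 5 3

Reverse the RSK construction: for i from n down to 1, find the cell of Q containing i, remove the entry at that cell from P, and reverse-bump it up through P; the value ejected from row 1 is w(i).

Step i=9: Q has 9 at row 5, column 1; remove 9 from row 5 of P and reverse-bump: 9 enters row 4 and ejects 8; 8 enters row 3 and ejects 7; 7 enters row 2 and ejects 5; 5 enters row 1 and ejects 3. So w(9) = 3. P is now [[1, 2, 5], [4, 7], [6, 8], [9]].
Step i=8: Q has 8 at row 3, column 2; remove 8 from row 3 of P and reverse-bump: 8 enters row 2 and ejects 7; 7 enters row 1 and ejects 5. So w(8) = 5. P is now [[1, 2, 7], [4, 8], [6], [9]].
Step i=7: Q has 7 at row 4, column 1; remove 9 from row 4 of P and reverse-bump: 9 enters row 3 and ejects 6; 6 enters row 2 and ejects 4; 4 enters row 1 and ejects 2. So w(7) = 2. P is now [[1, 4, 7], [6, 8], [9]].
Step i=6: Q has 6 at row 1, column 3; remove that cell from P, ejecting 7. So w(6) = 7. P is now [[1, 4], [6, 8], [9]].
Step i=5: Q has 5 at row 2, column 2; remove 8 from row 2 of P and reverse-bump: 8 enters row 1 and ejects 4. So w(5) = 4. P is now [[1, 8], [6], [9]].
Step i=4: Q has 4 at row 3, column 1; remove 9 from row 3 of P and reverse-bump: 9 enters row 2 and ejects 6; 6 enters row 1 and ejects 1. So w(4) = 1. P is now [[6, 8], [9]].
Step i=3: Q has 3 at row 2, column 1; remove 9 from row 2 of P and reverse-bump: 9 enters row 1 and ejects 8. So w(3) = 8. P is now [[6, 9]].
Step i=2: Q has 2 at row 1, column 2; remove that cell from P, ejecting 9. So w(2) = 9. P is now [[6]].
Step i=1: Q has 1 at row 1, column 1; remove that cell from P, ejecting 6. So w(1) = 6. P is now [].

So w = 6 9 8 1 4 7 2 5 3.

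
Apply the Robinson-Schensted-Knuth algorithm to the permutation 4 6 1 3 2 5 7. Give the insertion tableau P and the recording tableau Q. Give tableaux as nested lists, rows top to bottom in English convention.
P = [[1, 2, 5, 7], [3, 6], [4]], Q = [[1, 2, 6, 7], [3, 4], [5]]

Insert each entry of the permutation into P by Schensted row insertion, recording in Q the position of each new cell.

Insert 4: appended to row 1. P = [[4]].
Insert 6: appended to row 1. P = [[4, 6]].
Insert 1: 1 bumps 4 from row 1; 4 starts row 2. P = [[1, 6], [4]].
Insert 3: 3 bumps 6 from row 1; 6 appends to row 2. P = [[1, 3], [4, 6]].
Insert 2: 2 bumps 3 from row 1; 3 bumps 4 from row 2; 4 starts row 3. P = [[1, 2], [3, 6], [4]].
Insert 5: appended to row 1. P = [[1, 2, 5], [3, 6], [4]].
Insert 7: appended to row 1. P = [[1, 2, 5, 7], [3, 6], [4]].

So P = [[1, 2, 5, 7], [3, 6], [4]], Q = [[1, 2, 6, 7], [3, 4], [5]].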